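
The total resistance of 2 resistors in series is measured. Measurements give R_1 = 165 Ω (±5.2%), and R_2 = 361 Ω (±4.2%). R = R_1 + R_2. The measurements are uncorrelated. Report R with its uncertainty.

526 ± 17.4 Ω

Each term contributes (cᵢ δxᵢ)² to (δR)²:
  (δR_1)² = 73.6;  (δR_2)² = 230
δR = √(304) = 17.4 Ω
R = 526 Ω.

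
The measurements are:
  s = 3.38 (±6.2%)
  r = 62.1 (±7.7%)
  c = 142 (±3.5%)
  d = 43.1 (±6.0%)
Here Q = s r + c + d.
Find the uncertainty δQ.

21.5

Let p = s·r = 210. δp/p = √((1·δs/s)² + (1·δr/r)²) = √(0.00384 + 0.00593) = 0.0989, so δp = 20.8.
Q = p + c + d: δQ = √(δp² + δc² + δd²) = √(431 + 24.7 + 6.69) = 21.5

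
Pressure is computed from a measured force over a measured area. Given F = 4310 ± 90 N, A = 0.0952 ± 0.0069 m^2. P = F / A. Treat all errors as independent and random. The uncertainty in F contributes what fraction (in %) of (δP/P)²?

7.66%

(δP/P)² = (1·δF/F)² + (-1·δA/A)²
  F term: (1×0.0209)² = 0.000436
  A term: (-1×0.0725)² = 0.00525
Total = 0.00569. Share from F = 0.000436/0.00569 = 0.0766.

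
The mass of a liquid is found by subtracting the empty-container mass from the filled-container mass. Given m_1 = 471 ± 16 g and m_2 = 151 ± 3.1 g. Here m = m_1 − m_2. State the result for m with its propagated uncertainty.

320 ± 16.3 g

Each term contributes (cᵢ δxᵢ)² to (δm)²:
  (δm_1)² = 256;  (δm_2)² = 9.61
δm = √(266) = 16.3 g
m = 320 g.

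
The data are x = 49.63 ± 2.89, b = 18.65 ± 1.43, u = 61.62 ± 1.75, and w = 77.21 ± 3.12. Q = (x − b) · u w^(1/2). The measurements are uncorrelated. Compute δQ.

1840

Let h = x − b = 30.98. δh = √(δx² + δb²) = √(8.35 + 2.04) = 3.22, so δh/h = 0.104.
Q is then a monomial in h, u, w:
δQ/Q = √((δh/h)² + (1·δu/u)² + (½·δw/w)²) = √(0.0108 + 0.000807 + 0.000408) = 0.110
Q = 16770, so δQ = 0.110 × 16770 = 1840.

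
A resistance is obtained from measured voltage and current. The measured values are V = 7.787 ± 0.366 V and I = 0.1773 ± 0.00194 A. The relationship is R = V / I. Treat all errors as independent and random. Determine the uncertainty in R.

Since R is a product/quotient, work with relative uncertainties:
  (1·δV/V)² = (1×0.0470)² = 0.00221;  (-1·δI/I)² = (-1×0.0109)² = 0.000120
δR/R = √(0.00233) = 0.0483
R = 43.92 Ω, so δR = 0.0483 × 43.92 = 2.12 Ω.

2.12 Ω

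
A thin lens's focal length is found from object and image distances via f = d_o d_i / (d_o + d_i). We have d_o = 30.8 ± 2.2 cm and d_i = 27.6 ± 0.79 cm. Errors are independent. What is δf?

∂f/∂d_o = (d_i/(d_o+d_i))² = 0.223;  ∂f/∂d_i = (d_o/(d_o+d_i))² = 0.278
δf = √((∂f/∂d_o · δd_o)² + (∂f/∂d_i · δd_i)²) = √(0.241 + 0.0483) = 0.538 cm

0.538 cm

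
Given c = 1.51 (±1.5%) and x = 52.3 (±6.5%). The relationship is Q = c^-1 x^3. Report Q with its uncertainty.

94700 ± 18500

Each factor contributes (exponent × relative error)² to (δQ/Q)²:
  (-1·δc/c)² = (-1×0.0150)² = 0.000225;  (3·δx/x)² = (3×0.0650)² = 0.0380
δQ/Q = √(0.0383) = 0.196
Q = 94700, so δQ = 0.196 × 94700 = 18500.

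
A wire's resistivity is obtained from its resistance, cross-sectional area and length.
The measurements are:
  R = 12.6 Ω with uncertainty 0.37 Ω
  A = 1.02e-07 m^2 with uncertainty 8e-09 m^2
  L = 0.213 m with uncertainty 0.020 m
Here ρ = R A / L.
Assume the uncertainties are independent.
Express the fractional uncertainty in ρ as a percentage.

12.6%

Products/powers → add relative errors in quadrature, weighted by exponent:
  (1·δR/R)² = (1×0.0294)² = 0.000862;  (1·δA/A)² = (1×0.0784)² = 0.00615;  (-1·δL/L)² = (-1×0.0939)² = 0.00882
δρ/ρ = √(0.0158) = 0.126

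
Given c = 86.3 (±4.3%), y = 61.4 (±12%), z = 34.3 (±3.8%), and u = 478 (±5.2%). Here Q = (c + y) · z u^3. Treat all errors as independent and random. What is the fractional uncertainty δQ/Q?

Let w = c + y = 148. δw = √(δc² + δy²) = √(13.8 + 54.3) = 8.25, so δw/w = 0.0559.
Q is then a monomial in w, z, u:
δQ/Q = √((δw/w)² + (1·δz/z)² + (3·δu/u)²) = √(0.00312 + 0.00144 + 0.0243) = 0.170

0.170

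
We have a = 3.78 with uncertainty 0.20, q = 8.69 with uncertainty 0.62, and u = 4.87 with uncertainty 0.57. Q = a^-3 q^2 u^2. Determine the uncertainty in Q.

Since Q is a product/quotient, work with relative uncertainties:
  (-3·δa/a)² = (-3×0.0529)² = 0.0252;  (2·δq/q)² = (2×0.0713)² = 0.0204;  (2·δu/u)² = (2×0.117)² = 0.0548
δQ/Q = √(0.100) = 0.317
Q = 33.2, so δQ = 0.317 × 33.2 = 10.5.

10.5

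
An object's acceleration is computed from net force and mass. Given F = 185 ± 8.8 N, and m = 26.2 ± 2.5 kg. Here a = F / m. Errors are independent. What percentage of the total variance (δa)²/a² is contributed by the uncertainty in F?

19.9%

(δa/a)² = (1·δF/F)² + (-1·δm/m)²
  F term: (1×0.0476)² = 0.00226
  m term: (-1×0.0954)² = 0.00910
Total = 0.0114. Share from F = 0.00226/0.0114 = 0.199.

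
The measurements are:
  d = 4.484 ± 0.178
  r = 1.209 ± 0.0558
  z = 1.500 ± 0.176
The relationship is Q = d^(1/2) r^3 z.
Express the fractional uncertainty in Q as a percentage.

18.3%

For a monomial Q ∝ d^(1/2), r^3, z, fractional errors add in quadrature:
  (½·δd/d)² = (0.5×0.0397)² = 0.000394;  (3·δr/r)² = (3×0.0462)² = 0.0192;  (1·δz/z)² = (1×0.117)² = 0.0138
δQ/Q = √(0.0333) = 0.183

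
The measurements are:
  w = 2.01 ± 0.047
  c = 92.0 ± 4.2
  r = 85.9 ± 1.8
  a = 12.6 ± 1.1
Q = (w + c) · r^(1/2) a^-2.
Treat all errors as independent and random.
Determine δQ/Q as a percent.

Let u = w + c = 94.0. δu = √(δw² + δc²) = √(0.00221 + 17.6) = 4.20, so δu/u = 0.0447.
Q is then a monomial in u, r, a:
δQ/Q = √((δu/u)² + (½·δr/r)² + (-2·δa/a)²) = √(0.00200 + 0.000110 + 0.0305) = 0.181

18.1%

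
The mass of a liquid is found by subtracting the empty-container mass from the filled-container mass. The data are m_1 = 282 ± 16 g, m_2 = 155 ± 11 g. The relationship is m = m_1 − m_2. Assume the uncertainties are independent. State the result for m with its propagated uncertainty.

127 ± 19.4 g

For a sum/difference, combine absolute errors in quadrature:
  (δm_1)² = 256;  (δm_2)² = 121
δm = √(377) = 19.4 g
m = 127 g.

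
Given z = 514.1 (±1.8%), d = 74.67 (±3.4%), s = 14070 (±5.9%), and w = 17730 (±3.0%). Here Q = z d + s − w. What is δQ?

1780

Let p = z·d = 38390. δp/p = √((1·δz/z)² + (1·δd/d)²) = √(0.000324 + 0.00116) = 0.0385, so δp = 1480.
Q = p + s − w: δQ = √(δp² + δs² + δw²) = √(2.18e+06 + 6.89e+05 + 2.83e+05) = 1780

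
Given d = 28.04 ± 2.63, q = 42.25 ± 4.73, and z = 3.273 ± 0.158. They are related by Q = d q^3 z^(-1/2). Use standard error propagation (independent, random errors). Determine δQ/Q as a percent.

35.0%

Products/powers → add relative errors in quadrature, weighted by exponent:
  (1·δd/d)² = (1×0.0938)² = 0.00880;  (3·δq/q)² = (3×0.112)² = 0.113;  (−½·δz/z)² = (-0.5×0.0483)² = 0.000583
δQ/Q = √(0.122) = 0.350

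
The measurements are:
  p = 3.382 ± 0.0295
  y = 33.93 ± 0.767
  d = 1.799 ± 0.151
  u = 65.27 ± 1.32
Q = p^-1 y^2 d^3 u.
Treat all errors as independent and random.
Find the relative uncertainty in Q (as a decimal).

0.257

Each factor contributes (exponent × relative error)² to (δQ/Q)²:
  (-1·δp/p)² = (-1×0.00872)² = 7.61e-05;  (2·δy/y)² = (2×0.0226)² = 0.00204;  (3·δd/d)² = (3×0.0839)² = 0.0634;  (1·δu/u)² = (1×0.0202)² = 0.000409
δQ/Q = √(0.0659) = 0.257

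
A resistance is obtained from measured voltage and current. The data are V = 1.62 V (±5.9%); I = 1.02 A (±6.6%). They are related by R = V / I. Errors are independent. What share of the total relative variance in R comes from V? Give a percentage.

(δR/R)² = (1·δV/V)² + (-1·δI/I)²
  V term: (1×0.0590)² = 0.00348
  I term: (-1×0.0660)² = 0.00436
Total = 0.00784. Share from V = 0.00348/0.00784 = 0.444.

44.4%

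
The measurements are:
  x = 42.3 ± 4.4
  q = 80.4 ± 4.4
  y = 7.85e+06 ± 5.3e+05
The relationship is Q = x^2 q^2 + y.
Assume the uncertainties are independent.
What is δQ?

Let p = x^2·q^2 = 1.16e+07. δp/p = √((2·δx/x)² + (2·δq/q)²) = √(0.0433 + 0.0120) = 0.235, so δp = 2.72e+06.
Q = p + y: δQ = √(δp² + δy²) = √(7.39e+12 + 2.81e+11) = 2.77e+06

2.77e+06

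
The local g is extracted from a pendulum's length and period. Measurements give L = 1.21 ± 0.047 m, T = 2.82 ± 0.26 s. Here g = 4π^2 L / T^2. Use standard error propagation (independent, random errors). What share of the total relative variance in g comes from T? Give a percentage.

95.8%

(δg/g)² = (1·δL/L)² + (-2·δT/T)²
  L term: (1×0.0388)² = 0.00151
  T term: (-2×0.0922)² = 0.0340
Total = 0.0355. Share from T = 0.0340/0.0355 = 0.958.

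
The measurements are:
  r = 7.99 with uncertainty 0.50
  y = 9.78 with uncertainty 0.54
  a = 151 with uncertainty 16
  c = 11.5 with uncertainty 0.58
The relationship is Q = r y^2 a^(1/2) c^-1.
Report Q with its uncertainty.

817 ± 120

Q is a product of powers, so relative uncertainties combine in quadrature:
  (1·δr/r)² = (1×0.0626)² = 0.00392;  (2·δy/y)² = (2×0.0552)² = 0.0122;  (½·δa/a)² = (0.5×0.106)² = 0.00281;  (-1·δc/c)² = (-1×0.0504)² = 0.00254
δQ/Q = √(0.0215) = 0.146
Q = 817, so δQ = 0.146 × 817 = 120.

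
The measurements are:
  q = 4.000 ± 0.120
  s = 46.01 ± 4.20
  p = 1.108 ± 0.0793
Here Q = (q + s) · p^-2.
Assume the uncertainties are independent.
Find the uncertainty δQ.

6.76

Let u = q + s = 50.01. δu = √(δq² + δs²) = √(0.0144 + 17.6) = 4.20, so δu/u = 0.0840.
Q is then a monomial in u, p:
δQ/Q = √((δu/u)² + (-2·δp/p)²) = √(0.00706 + 0.0205) = 0.166
Q = 40.74, so δQ = 0.166 × 40.74 = 6.76.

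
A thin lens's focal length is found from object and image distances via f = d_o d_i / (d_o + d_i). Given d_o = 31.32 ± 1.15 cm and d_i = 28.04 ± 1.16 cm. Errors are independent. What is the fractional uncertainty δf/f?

∂f/∂d_o = (d_i/(d_o+d_i))² = 0.223;  ∂f/∂d_i = (d_o/(d_o+d_i))² = 0.278
δf = √((∂f/∂d_o · δd_o)² + (∂f/∂d_i · δd_i)²) = √(0.0658 + 0.104) = 0.412 cm
f = 14.79 cm, so δf/f = 0.412/14.79 = 0.0279.

0.0279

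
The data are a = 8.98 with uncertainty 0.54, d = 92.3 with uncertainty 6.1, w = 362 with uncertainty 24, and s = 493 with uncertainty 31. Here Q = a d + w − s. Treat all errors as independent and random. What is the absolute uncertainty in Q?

83.8

Let p = a·d = 829. δp/p = √((1·δa/a)² + (1·δd/d)²) = √(0.00362 + 0.00437) = 0.0894, so δp = 74.1.
Q = p + w − s: δQ = √(δp² + δw² + δs²) = √(5480 + 576 + 961) = 83.8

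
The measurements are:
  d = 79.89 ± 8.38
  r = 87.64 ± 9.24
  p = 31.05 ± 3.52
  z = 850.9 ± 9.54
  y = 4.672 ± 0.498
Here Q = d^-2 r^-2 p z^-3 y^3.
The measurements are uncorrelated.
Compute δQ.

Since Q is a product/quotient, work with relative uncertainties:
  (-2·δd/d)² = (-2×0.105)² = 0.0440;  (-2·δr/r)² = (-2×0.105)² = 0.0445;  (1·δp/p)² = (1×0.113)² = 0.0129;  (-3·δz/z)² = (-3×0.0112)² = 0.00113;  (3·δy/y)² = (3×0.107)² = 0.102
δQ/Q = √(0.205) = 0.452
Q = 1.048e-13, so δQ = 0.452 × 1.048e-13 = 4.74e-14.

4.74e-14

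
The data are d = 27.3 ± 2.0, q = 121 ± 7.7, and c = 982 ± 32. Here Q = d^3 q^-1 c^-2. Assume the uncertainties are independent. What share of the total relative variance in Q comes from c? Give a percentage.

(δQ/Q)² = (3·δd/d)² + (-1·δq/q)² + (-2·δc/c)²
  d term: (3×0.0733)² = 0.0483
  q term: (-1×0.0636)² = 0.00405
  c term: (-2×0.0326)² = 0.00425
Total = 0.0566. Share from c = 0.00425/0.0566 = 0.0750.

7.50%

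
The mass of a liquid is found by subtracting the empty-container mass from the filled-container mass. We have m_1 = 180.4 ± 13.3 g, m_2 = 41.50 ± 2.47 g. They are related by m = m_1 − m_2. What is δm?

13.5 g

Absolute uncertainties add in quadrature for a linear combination:
  (δm_1)² = 177;  (δm_2)² = 6.10
δm = √(183) = 13.5 g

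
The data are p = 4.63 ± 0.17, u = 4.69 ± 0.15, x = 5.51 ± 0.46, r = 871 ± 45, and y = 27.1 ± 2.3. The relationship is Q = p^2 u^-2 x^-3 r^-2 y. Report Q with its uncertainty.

(2.08 ± 0.625) × 10^-7

Relative error in a monomial: (δQ/Q)² = Σ (nᵢ · δxᵢ/xᵢ)².
  (2·δp/p)² = (2×0.0367)² = 0.00539;  (-2·δu/u)² = (-2×0.0320)² = 0.00409;  (-3·δx/x)² = (-3×0.0835)² = 0.0627;  (-2·δr/r)² = (-2×0.0517)² = 0.0107;  (1·δy/y)² = (1×0.0849)² = 0.00720
δQ/Q = √(0.0901) = 0.300
Q = 2.08e-07, so δQ = 0.300 × 2.08e-07 = 6.25e-08.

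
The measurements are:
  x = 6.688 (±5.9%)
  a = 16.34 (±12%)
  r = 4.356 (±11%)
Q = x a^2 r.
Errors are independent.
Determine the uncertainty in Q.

Each factor contributes (exponent × relative error)² to (δQ/Q)²:
  (1·δx/x)² = (1×0.0590)² = 0.00348;  (2·δa/a)² = (2×0.120)² = 0.0576;  (1·δr/r)² = (1×0.110)² = 0.0121
δQ/Q = √(0.0732) = 0.271
Q = 7778, so δQ = 0.271 × 7778 = 2100.

2100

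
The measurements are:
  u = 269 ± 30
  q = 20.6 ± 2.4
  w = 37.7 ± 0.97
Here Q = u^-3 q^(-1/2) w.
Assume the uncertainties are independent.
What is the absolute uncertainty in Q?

1.45e-07

Each factor contributes (exponent × relative error)² to (δQ/Q)²:
  (-3·δu/u)² = (-3×0.112)² = 0.112;  (−½·δq/q)² = (-0.5×0.117)² = 0.00339;  (1·δw/w)² = (1×0.0257)² = 0.000662
δQ/Q = √(0.116) = 0.341
Q = 4.27e-07, so δQ = 0.341 × 4.27e-07 = 1.45e-07.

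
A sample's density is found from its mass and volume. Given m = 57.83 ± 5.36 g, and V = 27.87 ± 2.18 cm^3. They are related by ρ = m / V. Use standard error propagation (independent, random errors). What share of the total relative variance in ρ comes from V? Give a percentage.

41.6%

(δρ/ρ)² = (1·δm/m)² + (-1·δV/V)²
  m term: (1×0.0927)² = 0.00859
  V term: (-1×0.0782)² = 0.00612
Total = 0.0147. Share from V = 0.00612/0.0147 = 0.416.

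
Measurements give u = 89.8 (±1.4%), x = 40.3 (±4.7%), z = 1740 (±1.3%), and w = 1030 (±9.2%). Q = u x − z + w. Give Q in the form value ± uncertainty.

Let p = u·x = 3620. δp/p = √((1·δu/u)² + (1·δx/x)²) = √(0.000196 + 0.00221) = 0.0490, so δp = 177.
Q = p − z + w: δQ = √(δp² + δz² + δw²) = √(31500 + 512 + 8980) = 202
Q = 2910.

2910 ± 202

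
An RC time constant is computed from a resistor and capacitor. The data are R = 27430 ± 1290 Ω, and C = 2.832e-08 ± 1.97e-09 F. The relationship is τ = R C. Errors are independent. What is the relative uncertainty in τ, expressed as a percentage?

8.40%

Each factor contributes (exponent × relative error)² to (δτ/τ)²:
  (1·δR/R)² = (1×0.0470)² = 0.00221;  (1·δC/C)² = (1×0.0696)² = 0.00484
δτ/τ = √(0.00705) = 0.0840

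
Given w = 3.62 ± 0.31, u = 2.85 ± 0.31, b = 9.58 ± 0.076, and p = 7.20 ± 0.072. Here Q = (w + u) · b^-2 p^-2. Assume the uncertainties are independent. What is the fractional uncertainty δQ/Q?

Let h = w + u = 6.47. δh = √(δw² + δu²) = √(0.0961 + 0.0961) = 0.438, so δh/h = 0.0678.
Q is then a monomial in h, b, p:
δQ/Q = √((δh/h)² + (-2·δb/b)² + (-2·δp/p)²) = √(0.00459 + 0.000252 + 0.000400) = 0.0724

0.0724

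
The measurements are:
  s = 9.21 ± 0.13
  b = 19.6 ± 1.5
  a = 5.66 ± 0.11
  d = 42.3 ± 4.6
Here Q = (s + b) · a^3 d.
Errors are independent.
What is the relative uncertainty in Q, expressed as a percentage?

Let u = s + b = 28.8. δu = √(δs² + δb²) = √(0.0169 + 2.25) = 1.51, so δu/u = 0.0523.
Q is then a monomial in u, a, d:
δQ/Q = √((δu/u)² + (3·δa/a)² + (1·δd/d)²) = √(0.00273 + 0.00340 + 0.0118) = 0.134

13.4%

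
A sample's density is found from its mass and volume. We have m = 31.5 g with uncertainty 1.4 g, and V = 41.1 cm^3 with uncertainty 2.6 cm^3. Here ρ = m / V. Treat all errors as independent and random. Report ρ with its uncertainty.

0.766 ± 0.0593 g/cm^3

For a monomial ρ ∝ m, V^-1, fractional errors add in quadrature:
  (1·δm/m)² = (1×0.0444)² = 0.00198;  (-1·δV/V)² = (-1×0.0633)² = 0.00400
δρ/ρ = √(0.00598) = 0.0773
ρ = 0.766 g/cm^3, so δρ = 0.0773 × 0.766 = 0.0593 g/cm^3.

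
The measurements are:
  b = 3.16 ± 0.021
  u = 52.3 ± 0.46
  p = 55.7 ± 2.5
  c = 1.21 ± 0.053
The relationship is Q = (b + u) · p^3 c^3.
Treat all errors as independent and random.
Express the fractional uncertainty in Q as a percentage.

Let w = b + u = 55.5. δw = √(δb² + δu²) = √(0.000441 + 0.212) = 0.460, so δw/w = 0.00830.
Q is then a monomial in w, p, c:
δQ/Q = √((δw/w)² + (3·δp/p)² + (3·δc/c)²) = √(6.89e-05 + 0.0181 + 0.0173) = 0.188

18.8%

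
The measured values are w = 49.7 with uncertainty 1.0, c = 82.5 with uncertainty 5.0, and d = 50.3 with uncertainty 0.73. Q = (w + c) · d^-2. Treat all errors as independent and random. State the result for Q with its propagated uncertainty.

0.0523 ± 0.00252

Let u = w + c = 132. δu = √(δw² + δc²) = √(1.00 + 25.0) = 5.10, so δu/u = 0.0386.
Q is then a monomial in u, d:
δQ/Q = √((δu/u)² + (-2·δd/d)²) = √(0.00149 + 0.000842) = 0.0483
Q = 0.0523, so δQ = 0.0483 × 0.0523 = 0.00252.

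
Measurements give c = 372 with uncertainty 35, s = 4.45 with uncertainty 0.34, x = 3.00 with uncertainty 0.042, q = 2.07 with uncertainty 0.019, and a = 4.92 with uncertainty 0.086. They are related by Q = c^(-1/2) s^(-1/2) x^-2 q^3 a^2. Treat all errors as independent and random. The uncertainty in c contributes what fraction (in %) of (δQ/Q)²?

34.4%

(δQ/Q)² = (−½·δc/c)² + (−½·δs/s)² + (-2·δx/x)² + (3·δq/q)² + (2·δa/a)²
  c term: (-0.5×0.0941)² = 0.00221
  s term: (-0.5×0.0764)² = 0.00146
  x term: (-2×0.0140)² = 0.000784
  q term: (3×0.00918)² = 0.000758
  a term: (2×0.0175)² = 0.00122
Total = 0.00644. Share from c = 0.00221/0.00644 = 0.344.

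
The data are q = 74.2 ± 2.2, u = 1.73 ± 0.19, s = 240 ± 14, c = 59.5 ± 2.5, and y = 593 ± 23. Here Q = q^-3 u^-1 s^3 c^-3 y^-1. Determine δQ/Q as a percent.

Each factor contributes (exponent × relative error)² to (δQ/Q)²:
  (-3·δq/q)² = (-3×0.0296)² = 0.00791;  (-1·δu/u)² = (-1×0.110)² = 0.0121;  (3·δs/s)² = (3×0.0583)² = 0.0306;  (-3·δc/c)² = (-3×0.0420)² = 0.0159;  (-1·δy/y)² = (-1×0.0388)² = 0.00150
δQ/Q = √(0.0680) = 0.261

26.1%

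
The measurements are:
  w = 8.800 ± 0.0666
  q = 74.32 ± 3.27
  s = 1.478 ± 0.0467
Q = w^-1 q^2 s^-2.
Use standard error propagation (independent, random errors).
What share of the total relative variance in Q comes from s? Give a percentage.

33.9%

(δQ/Q)² = (-1·δw/w)² + (2·δq/q)² + (-2·δs/s)²
  w term: (-1×0.00757)² = 5.73e-05
  q term: (2×0.0440)² = 0.00774
  s term: (-2×0.0316)² = 0.00399
Total = 0.0118. Share from s = 0.00399/0.0118 = 0.339.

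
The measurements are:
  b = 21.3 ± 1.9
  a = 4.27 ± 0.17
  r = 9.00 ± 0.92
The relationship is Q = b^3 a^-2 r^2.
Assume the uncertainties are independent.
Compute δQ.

14900

Relative error in a monomial: (δQ/Q)² = Σ (nᵢ · δxᵢ/xᵢ)².
  (3·δb/b)² = (3×0.0892)² = 0.0716;  (-2·δa/a)² = (-2×0.0398)² = 0.00634;  (2·δr/r)² = (2×0.102)² = 0.0418
δQ/Q = √(0.120) = 0.346
Q = 42900, so δQ = 0.346 × 42900 = 14900.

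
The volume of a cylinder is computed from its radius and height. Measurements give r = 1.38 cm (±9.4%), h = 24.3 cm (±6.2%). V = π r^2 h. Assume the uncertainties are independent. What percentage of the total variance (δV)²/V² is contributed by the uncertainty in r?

90.2%

(δV/V)² = (2·δr/r)² + (1·δh/h)²
  r term: (2×0.0940)² = 0.0353
  h term: (1×0.0620)² = 0.00384
Total = 0.0392. Share from r = 0.0353/0.0392 = 0.902.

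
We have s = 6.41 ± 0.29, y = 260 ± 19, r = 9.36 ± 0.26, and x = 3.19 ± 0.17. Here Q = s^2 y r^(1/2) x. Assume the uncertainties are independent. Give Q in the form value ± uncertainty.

Each factor contributes (exponent × relative error)² to (δQ/Q)²:
  (2·δs/s)² = (2×0.0452)² = 0.00819;  (1·δy/y)² = (1×0.0731)² = 0.00534;  (½·δr/r)² = (0.5×0.0278)² = 0.000193;  (1·δx/x)² = (1×0.0533)² = 0.00284
δQ/Q = √(0.0166) = 0.129
Q = 1.04e+05, so δQ = 0.129 × 1.04e+05 = 13400.

(1.04 ± 0.134) × 10^5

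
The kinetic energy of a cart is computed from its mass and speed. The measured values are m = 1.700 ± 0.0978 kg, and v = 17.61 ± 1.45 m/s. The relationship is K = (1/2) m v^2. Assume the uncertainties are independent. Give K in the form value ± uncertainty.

263.6 ± 46.0 J

Since K is a product/quotient, work with relative uncertainties:
  (1·δm/m)² = (1×0.0575)² = 0.00331;  (2·δv/v)² = (2×0.0823)² = 0.0271
δK/K = √(0.0304) = 0.174
K = 263.6 J, so δK = 0.174 × 263.6 = 46.0 J.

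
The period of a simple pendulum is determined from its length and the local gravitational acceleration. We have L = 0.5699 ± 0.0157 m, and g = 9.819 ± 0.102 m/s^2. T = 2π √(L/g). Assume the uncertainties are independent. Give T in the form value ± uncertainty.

T is a product of powers, so relative uncertainties combine in quadrature:
  (½·δL/L)² = (0.5×0.0275)² = 0.000190;  (−½·δg/g)² = (-0.5×0.0104)² = 2.7e-05
δT/T = √(0.000217) = 0.0147
T = 1.514 s, so δT = 0.0147 × 1.514 = 0.0223 s.

1.514 ± 0.0223 s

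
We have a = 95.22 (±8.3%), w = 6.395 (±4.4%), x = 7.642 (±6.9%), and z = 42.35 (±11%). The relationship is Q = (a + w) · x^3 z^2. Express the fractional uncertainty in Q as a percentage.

Let u = a + w = 101.6. δu = √(δa² + δw²) = √(62.5 + 0.0792) = 7.91, so δu/u = 0.0778.
Q is then a monomial in u, x, z:
δQ/Q = √((δu/u)² + (3·δx/x)² + (2·δz/z)²) = √(0.00606 + 0.0428 + 0.0484) = 0.312

31.2%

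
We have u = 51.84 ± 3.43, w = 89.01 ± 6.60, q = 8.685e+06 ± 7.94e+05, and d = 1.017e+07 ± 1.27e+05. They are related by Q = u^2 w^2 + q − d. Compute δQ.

4.31e+06

Let p = u^2·w^2 = 2.129e+07. δp/p = √((2·δu/u)² + (2·δw/w)²) = √(0.0175 + 0.0220) = 0.199, so δp = 4.23e+06.
Q = p + q − d: δQ = √(δp² + δq² + δd²) = √(1.79e+13 + 6.3e+11 + 1.61e+10) = 4.31e+06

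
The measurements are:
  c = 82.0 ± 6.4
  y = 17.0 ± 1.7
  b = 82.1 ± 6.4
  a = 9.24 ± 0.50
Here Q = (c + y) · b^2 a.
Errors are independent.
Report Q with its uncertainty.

Let u = c + y = 99.0. δu = √(δc² + δy²) = √(41.0 + 2.89) = 6.62, so δu/u = 0.0669.
Q is then a monomial in u, b, a:
δQ/Q = √((δu/u)² + (2·δb/b)² + (1·δa/a)²) = √(0.00447 + 0.0243 + 0.00293) = 0.178
Q = 6.17e+06, so δQ = 0.178 × 6.17e+06 = 1.1e+06.

(6.17 ± 1.10) × 10^6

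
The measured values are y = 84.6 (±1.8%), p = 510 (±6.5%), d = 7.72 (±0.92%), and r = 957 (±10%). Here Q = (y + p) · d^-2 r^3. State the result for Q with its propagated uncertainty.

(8.74 ± 2.67) × 10^9

Let u = y + p = 595. δu = √(δy² + δp²) = √(2.32 + 1100) = 33.2, so δu/u = 0.0558.
Q is then a monomial in u, d, r:
δQ/Q = √((δu/u)² + (-2·δd/d)² + (3·δr/r)²) = √(0.00311 + 0.000339 + 0.0900) = 0.306
Q = 8.74e+09, so δQ = 0.306 × 8.74e+09 = 2.67e+09.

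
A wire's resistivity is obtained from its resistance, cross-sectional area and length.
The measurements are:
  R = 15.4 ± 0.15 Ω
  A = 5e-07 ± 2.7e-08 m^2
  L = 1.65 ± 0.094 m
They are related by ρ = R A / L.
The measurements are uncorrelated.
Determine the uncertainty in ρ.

3.69e-07 Ω·m

ρ is a product of powers, so relative uncertainties combine in quadrature:
  (1·δR/R)² = (1×0.00974)² = 9.49e-05;  (1·δA/A)² = (1×0.0540)² = 0.00292;  (-1·δL/L)² = (-1×0.0570)² = 0.00325
δρ/ρ = √(0.00626) = 0.0791
ρ = 4.67e-06 Ω·m, so δρ = 0.0791 × 4.67e-06 = 3.69e-07 Ω·m.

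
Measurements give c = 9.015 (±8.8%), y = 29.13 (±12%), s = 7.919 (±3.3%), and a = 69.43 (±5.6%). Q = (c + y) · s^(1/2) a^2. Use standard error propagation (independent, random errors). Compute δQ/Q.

Let u = c + y = 38.14. δu = √(δc² + δy²) = √(0.629 + 12.2) = 3.58, so δu/u = 0.0940.
Q is then a monomial in u, s, a:
δQ/Q = √((δu/u)² + (½·δs/s)² + (2·δa/a)²) = √(0.00883 + 0.000272 + 0.0125) = 0.147

0.147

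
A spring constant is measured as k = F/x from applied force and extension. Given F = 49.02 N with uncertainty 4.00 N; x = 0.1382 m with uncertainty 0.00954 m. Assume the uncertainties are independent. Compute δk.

Products/powers → add relative errors in quadrature, weighted by exponent:
  (1·δF/F)² = (1×0.0816)² = 0.00666;  (-1·δx/x)² = (-1×0.0690)² = 0.00477
δk/k = √(0.0114) = 0.107
k = 354.7 N/m, so δk = 0.107 × 354.7 = 37.9 N/m.

37.9 N/m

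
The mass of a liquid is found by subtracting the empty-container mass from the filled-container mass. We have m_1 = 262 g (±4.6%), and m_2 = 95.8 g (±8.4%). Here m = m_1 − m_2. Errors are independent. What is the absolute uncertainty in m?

14.5 g

Absolute uncertainties add in quadrature for a linear combination:
  (δm_1)² = 145;  (δm_2)² = 64.8
δm = √(210) = 14.5 g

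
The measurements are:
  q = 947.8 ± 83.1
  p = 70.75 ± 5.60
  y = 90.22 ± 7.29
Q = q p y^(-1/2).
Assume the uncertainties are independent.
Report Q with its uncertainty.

7060 ± 881

Q is a product of powers, so relative uncertainties combine in quadrature:
  (1·δq/q)² = (1×0.0877)² = 0.00769;  (1·δp/p)² = (1×0.0792)² = 0.00627;  (−½·δy/y)² = (-0.5×0.0808)² = 0.00163
δQ/Q = √(0.0156) = 0.125
Q = 7060, so δQ = 0.125 × 7060 = 881.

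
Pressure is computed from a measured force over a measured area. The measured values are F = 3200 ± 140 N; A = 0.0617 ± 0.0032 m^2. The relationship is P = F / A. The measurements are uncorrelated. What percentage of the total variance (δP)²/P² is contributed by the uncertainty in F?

(δP/P)² = (1·δF/F)² + (-1·δA/A)²
  F term: (1×0.0437)² = 0.00191
  A term: (-1×0.0519)² = 0.00269
Total = 0.00460. Share from F = 0.00191/0.00460 = 0.416.

41.6%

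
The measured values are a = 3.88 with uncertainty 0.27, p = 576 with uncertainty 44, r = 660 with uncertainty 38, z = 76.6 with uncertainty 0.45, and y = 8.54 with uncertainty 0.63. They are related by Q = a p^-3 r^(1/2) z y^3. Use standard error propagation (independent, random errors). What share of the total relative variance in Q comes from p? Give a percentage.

(δQ/Q)² = (1·δa/a)² + (-3·δp/p)² + (½·δr/r)² + (1·δz/z)² + (3·δy/y)²
  a term: (1×0.0696)² = 0.00484
  p term: (-3×0.0764)² = 0.0525
  r term: (0.5×0.0576)² = 0.000829
  z term: (1×0.00587)² = 3.45e-05
  y term: (3×0.0738)² = 0.0490
Total = 0.107. Share from p = 0.0525/0.107 = 0.490.

49.0%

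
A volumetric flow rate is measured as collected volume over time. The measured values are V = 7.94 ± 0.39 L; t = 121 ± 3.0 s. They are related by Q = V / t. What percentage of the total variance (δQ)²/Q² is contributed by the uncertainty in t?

20.3%

(δQ/Q)² = (1·δV/V)² + (-1·δt/t)²
  V term: (1×0.0491)² = 0.00241
  t term: (-1×0.0248)² = 0.000615
Total = 0.00303. Share from t = 0.000615/0.00303 = 0.203.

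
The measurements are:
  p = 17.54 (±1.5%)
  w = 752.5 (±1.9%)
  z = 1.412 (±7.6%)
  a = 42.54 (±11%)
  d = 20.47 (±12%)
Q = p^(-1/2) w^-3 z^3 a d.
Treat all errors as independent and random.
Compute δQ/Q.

0.286

Relative error in a monomial: (δQ/Q)² = Σ (nᵢ · δxᵢ/xᵢ)².
  (−½·δp/p)² = (-0.5×0.0150)² = 5.63e-05;  (-3·δw/w)² = (-3×0.0190)² = 0.00325;  (3·δz/z)² = (3×0.0760)² = 0.0520;  (1·δa/a)² = (1×0.110)² = 0.0121;  (1·δd/d)² = (1×0.120)² = 0.0144
δQ/Q = √(0.0818) = 0.286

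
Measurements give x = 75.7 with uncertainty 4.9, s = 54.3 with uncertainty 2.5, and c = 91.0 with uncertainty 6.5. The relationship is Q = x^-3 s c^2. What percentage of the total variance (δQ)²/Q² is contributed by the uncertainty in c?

(δQ/Q)² = (-3·δx/x)² + (1·δs/s)² + (2·δc/c)²
  x term: (-3×0.0647)² = 0.0377
  s term: (1×0.0460)² = 0.00212
  c term: (2×0.0714)² = 0.0204
Total = 0.0602. Share from c = 0.0204/0.0602 = 0.339.

33.9%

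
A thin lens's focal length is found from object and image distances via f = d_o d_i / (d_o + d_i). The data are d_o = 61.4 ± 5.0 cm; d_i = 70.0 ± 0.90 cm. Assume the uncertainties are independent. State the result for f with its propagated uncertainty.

∂f/∂d_o = (d_i/(d_o+d_i))² = 0.284;  ∂f/∂d_i = (d_o/(d_o+d_i))² = 0.218
δf = √((∂f/∂d_o · δd_o)² + (∂f/∂d_i · δd_i)²) = √(2.01 + 0.0386) = 1.43 cm
f = 32.7 cm.

32.7 ± 1.43 cm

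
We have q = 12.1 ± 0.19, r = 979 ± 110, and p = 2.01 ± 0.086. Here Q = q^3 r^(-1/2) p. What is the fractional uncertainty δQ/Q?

0.0849

Each factor contributes (exponent × relative error)² to (δQ/Q)²:
  (3·δq/q)² = (3×0.0157)² = 0.00222;  (−½·δr/r)² = (-0.5×0.112)² = 0.00316;  (1·δp/p)² = (1×0.0428)² = 0.00183
δQ/Q = √(0.00721) = 0.0849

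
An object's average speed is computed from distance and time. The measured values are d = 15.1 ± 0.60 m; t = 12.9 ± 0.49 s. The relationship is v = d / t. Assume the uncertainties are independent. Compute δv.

Relative error in a monomial: (δv/v)² = Σ (nᵢ · δxᵢ/xᵢ)².
  (1·δd/d)² = (1×0.0397)² = 0.00158;  (-1·δt/t)² = (-1×0.0380)² = 0.00144
δv/v = √(0.00302) = 0.0550
v = 1.17 m/s, so δv = 0.0550 × 1.17 = 0.0643 m/s.

0.0643 m/s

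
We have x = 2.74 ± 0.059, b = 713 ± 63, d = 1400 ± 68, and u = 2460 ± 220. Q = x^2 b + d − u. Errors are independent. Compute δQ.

574

Let p = x^2·b = 5350. δp/p = √((2·δx/x)² + (1·δb/b)²) = √(0.00185 + 0.00781) = 0.0983, so δp = 526.
Q = p + d − u: δQ = √(δp² + δd² + δu²) = √(2.77e+05 + 4620 + 48400) = 574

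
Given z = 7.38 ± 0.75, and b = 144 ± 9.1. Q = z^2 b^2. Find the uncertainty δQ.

2.7e+05

For a monomial Q ∝ z^2, b^2, fractional errors add in quadrature:
  (2·δz/z)² = (2×0.102)² = 0.0413;  (2·δb/b)² = (2×0.0632)² = 0.0160
δQ/Q = √(0.0573) = 0.239
Q = 1.13e+06, so δQ = 0.239 × 1.13e+06 = 2.7e+05.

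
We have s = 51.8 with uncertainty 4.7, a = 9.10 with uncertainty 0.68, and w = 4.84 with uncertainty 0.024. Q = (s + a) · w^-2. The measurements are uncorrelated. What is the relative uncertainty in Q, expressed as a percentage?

7.86%

Let u = s + a = 60.9. δu = √(δs² + δa²) = √(22.1 + 0.462) = 4.75, so δu/u = 0.0780.
Q is then a monomial in u, w:
δQ/Q = √((δu/u)² + (-2·δw/w)²) = √(0.00608 + 9.84e-05) = 0.0786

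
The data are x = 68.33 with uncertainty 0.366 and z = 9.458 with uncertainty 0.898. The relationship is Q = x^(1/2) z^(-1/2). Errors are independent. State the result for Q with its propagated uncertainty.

Products/powers → add relative errors in quadrature, weighted by exponent:
  (½·δx/x)² = (0.5×0.00536)² = 7.17e-06;  (−½·δz/z)² = (-0.5×0.0949)² = 0.00225
δQ/Q = √(0.00226) = 0.0475
Q = 2.688, so δQ = 0.0475 × 2.688 = 0.128.

2.688 ± 0.128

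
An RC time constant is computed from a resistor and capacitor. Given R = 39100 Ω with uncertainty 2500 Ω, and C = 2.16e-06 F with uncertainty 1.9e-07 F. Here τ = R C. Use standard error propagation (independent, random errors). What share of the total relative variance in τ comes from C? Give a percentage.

(δτ/τ)² = (1·δR/R)² + (1·δC/C)²
  R term: (1×0.0639)² = 0.00409
  C term: (1×0.0880)² = 0.00774
Total = 0.0118. Share from C = 0.00774/0.0118 = 0.654.

65.4%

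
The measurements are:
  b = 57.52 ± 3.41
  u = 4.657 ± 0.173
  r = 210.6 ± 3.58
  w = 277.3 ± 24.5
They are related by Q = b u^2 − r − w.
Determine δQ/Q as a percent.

15.9%

Let p = b·u^2 = 1247. δp/p = √((1·δb/b)² + (2·δu/u)²) = √(0.00351 + 0.00552) = 0.0951, so δp = 119.
Q = p − r − w: δQ = √(δp² + δr² + δw²) = √(14100 + 12.8 + 600) = 121
Q = 759.6, so δQ/Q = 121/759.6 = 0.159.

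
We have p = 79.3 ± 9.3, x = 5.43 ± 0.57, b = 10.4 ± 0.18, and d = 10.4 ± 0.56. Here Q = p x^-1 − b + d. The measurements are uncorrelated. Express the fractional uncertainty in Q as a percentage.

Let w = p·x^-1 = 14.6. δw/w = √((1·δp/p)² + (-1·δx/x)²) = √(0.0138 + 0.0110) = 0.157, so δw = 2.30.
Q = w − b + d: δQ = √(δw² + δb² + δd²) = √(5.28 + 0.0324 + 0.314) = 2.37
Q = 14.6, so δQ/Q = 2.37/14.6 = 0.162.

16.2%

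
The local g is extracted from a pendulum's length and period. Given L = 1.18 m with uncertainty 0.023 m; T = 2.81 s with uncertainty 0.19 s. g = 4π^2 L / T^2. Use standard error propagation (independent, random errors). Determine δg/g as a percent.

Products/powers → add relative errors in quadrature, weighted by exponent:
  (1·δL/L)² = (1×0.0195)² = 0.000380;  (-2·δT/T)² = (-2×0.0676)² = 0.0183
δg/g = √(0.0187) = 0.137

13.7%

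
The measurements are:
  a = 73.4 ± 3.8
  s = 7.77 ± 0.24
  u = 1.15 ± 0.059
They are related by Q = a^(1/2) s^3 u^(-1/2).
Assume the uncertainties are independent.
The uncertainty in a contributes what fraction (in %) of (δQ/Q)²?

6.76%

(δQ/Q)² = (½·δa/a)² + (3·δs/s)² + (−½·δu/u)²
  a term: (0.5×0.0518)² = 0.000670
  s term: (3×0.0309)² = 0.00859
  u term: (-0.5×0.0513)² = 0.000658
Total = 0.00991. Share from a = 0.000670/0.00991 = 0.0676.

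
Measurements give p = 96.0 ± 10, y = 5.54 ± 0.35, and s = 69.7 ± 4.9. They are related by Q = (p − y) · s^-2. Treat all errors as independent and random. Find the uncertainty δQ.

Let u = p − y = 90.5. δu = √(δp² + δy²) = √(100 + 0.122) = 10.0, so δu/u = 0.111.
Q is then a monomial in u, s:
δQ/Q = √((δu/u)² + (-2·δs/s)²) = √(0.0122 + 0.0198) = 0.179
Q = 0.0186, so δQ = 0.179 × 0.0186 = 0.00333.

0.00333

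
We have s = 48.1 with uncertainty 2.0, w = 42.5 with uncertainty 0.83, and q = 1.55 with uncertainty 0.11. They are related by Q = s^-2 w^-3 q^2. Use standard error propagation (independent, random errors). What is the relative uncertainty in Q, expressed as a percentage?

For a monomial Q ∝ s^-2, w^-3, q^2, fractional errors add in quadrature:
  (-2·δs/s)² = (-2×0.0416)² = 0.00692;  (-3·δw/w)² = (-3×0.0195)² = 0.00343;  (2·δq/q)² = (2×0.0710)² = 0.0201
δQ/Q = √(0.0305) = 0.175

17.5%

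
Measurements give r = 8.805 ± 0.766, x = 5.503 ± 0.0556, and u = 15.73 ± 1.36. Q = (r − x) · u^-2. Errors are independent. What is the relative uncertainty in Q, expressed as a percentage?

Let w = r − x = 3.302. δw = √(δr² + δx²) = √(0.587 + 0.00309) = 0.768, so δw/w = 0.233.
Q is then a monomial in w, u:
δQ/Q = √((δw/w)² + (-2·δu/u)²) = √(0.0541 + 0.0299) = 0.290

29.0%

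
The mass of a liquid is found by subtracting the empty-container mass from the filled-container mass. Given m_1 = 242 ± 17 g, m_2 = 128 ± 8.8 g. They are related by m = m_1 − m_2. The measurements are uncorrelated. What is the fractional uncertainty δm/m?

Each term contributes (cᵢ δxᵢ)² to (δm)²:
  (δm_1)² = 289;  (δm_2)² = 77.4
δm = √(366) = 19.1 g
m = 114 g, so δm/m = 19.1/114 = 0.168.

0.168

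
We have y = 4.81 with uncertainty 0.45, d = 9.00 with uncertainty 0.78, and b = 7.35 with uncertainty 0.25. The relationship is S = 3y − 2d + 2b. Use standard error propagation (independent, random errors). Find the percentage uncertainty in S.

19.1%

Each term contributes (cᵢ δxᵢ)² to (δS)²:
  (3·δy)² = 1.82;  (2·δd)² = 2.43;  (2·δb)² = 0.250
δS = √(4.51) = 2.12
S = 11.1, so δS/S = 2.12/11.1 = 0.191.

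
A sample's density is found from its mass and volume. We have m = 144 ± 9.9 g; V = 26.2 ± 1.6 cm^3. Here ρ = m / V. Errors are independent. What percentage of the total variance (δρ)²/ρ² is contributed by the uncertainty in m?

(δρ/ρ)² = (1·δm/m)² + (-1·δV/V)²
  m term: (1×0.0688)² = 0.00473
  V term: (-1×0.0611)² = 0.00373
Total = 0.00846. Share from m = 0.00473/0.00846 = 0.559.

55.9%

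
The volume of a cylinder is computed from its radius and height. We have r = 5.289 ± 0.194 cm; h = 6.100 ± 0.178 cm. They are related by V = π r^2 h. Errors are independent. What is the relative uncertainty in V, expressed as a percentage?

7.90%

Each factor contributes (exponent × relative error)² to (δV/V)²:
  (2·δr/r)² = (2×0.0367)² = 0.00538;  (1·δh/h)² = (1×0.0292)² = 0.000851
δV/V = √(0.00623) = 0.0790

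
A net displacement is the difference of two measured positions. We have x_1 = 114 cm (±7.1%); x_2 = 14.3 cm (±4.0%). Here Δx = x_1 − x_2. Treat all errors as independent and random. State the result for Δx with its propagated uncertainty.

Absolute uncertainties add in quadrature for a linear combination:
  (δx_1)² = 65.5;  (δx_2)² = 0.327
δΔx = √(65.8) = 8.11 cm
Δx = 99.7 cm.

99.7 ± 8.11 cm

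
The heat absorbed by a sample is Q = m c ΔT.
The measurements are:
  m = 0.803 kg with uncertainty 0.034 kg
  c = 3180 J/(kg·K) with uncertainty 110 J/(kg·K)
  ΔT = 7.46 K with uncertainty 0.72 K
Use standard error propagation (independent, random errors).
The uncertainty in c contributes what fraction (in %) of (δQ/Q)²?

9.72%

(δQ/Q)² = (1·δm/m)² + (1·δc/c)² + (1·δΔT/ΔT)²
  m term: (1×0.0423)² = 0.00179
  c term: (1×0.0346)² = 0.00120
  ΔT term: (1×0.0965)² = 0.00932
Total = 0.0123. Share from c = 0.00120/0.0123 = 0.0972.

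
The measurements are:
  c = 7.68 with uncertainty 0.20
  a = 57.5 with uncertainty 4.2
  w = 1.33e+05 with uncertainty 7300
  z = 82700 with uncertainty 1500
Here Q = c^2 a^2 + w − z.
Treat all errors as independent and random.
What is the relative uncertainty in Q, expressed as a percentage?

12.7%

Let p = c^2·a^2 = 1.95e+05. δp/p = √((2·δc/c)² + (2·δa/a)²) = √(0.00271 + 0.0213) = 0.155, so δp = 30200.
Q = p + w − z: δQ = √(δp² + δw² + δz²) = √(9.15e+08 + 5.33e+07 + 2.25e+06) = 31100
Q = 2.45e+05, so δQ/Q = 31100/2.45e+05 = 0.127.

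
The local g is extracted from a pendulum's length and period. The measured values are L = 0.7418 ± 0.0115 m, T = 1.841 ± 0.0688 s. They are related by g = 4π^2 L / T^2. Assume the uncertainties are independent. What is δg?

Relative error in a monomial: (δg/g)² = Σ (nᵢ · δxᵢ/xᵢ)².
  (1·δL/L)² = (1×0.0155)² = 0.000240;  (-2·δT/T)² = (-2×0.0374)² = 0.00559
δg/g = √(0.00583) = 0.0763
g = 8.641 m/s^2, so δg = 0.0763 × 8.641 = 0.660 m/s^2.

0.660 m/s^2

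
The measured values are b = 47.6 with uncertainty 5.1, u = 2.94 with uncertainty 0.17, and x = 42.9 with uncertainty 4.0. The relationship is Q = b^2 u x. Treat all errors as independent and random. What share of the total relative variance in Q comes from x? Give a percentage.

15.0%

(δQ/Q)² = (2·δb/b)² + (1·δu/u)² + (1·δx/x)²
  b term: (2×0.107)² = 0.0459
  u term: (1×0.0578)² = 0.00334
  x term: (1×0.0932)² = 0.00869
Total = 0.0580. Share from x = 0.00869/0.0580 = 0.150.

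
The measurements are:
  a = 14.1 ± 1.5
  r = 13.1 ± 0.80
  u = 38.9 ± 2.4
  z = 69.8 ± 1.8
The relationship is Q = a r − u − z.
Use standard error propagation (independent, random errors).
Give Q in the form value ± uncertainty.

76.0 ± 22.9

Let p = a·r = 185. δp/p = √((1·δa/a)² + (1·δr/r)²) = √(0.0113 + 0.00373) = 0.123, so δp = 22.7.
Q = p − u − z: δQ = √(δp² + δu² + δz²) = √(513 + 5.76 + 3.24) = 22.9
Q = 76.0.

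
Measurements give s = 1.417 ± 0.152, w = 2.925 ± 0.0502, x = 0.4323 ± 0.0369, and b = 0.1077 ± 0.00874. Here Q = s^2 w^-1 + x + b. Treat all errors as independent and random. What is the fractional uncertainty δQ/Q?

0.124

Let p = s^2·w^-1 = 0.6865. δp/p = √((2·δs/s)² + (-1·δw/w)²) = √(0.0460 + 0.000295) = 0.215, so δp = 0.148.
Q = p + x + b: δQ = √(δp² + δx² + δb²) = √(0.0218 + 0.00136 + 7.64e-05) = 0.153
Q = 1.226, so δQ/Q = 0.153/1.226 = 0.124.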